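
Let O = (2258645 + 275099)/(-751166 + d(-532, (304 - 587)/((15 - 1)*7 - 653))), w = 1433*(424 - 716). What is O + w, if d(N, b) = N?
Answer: -157270019036/375849 ≈ -4.1844e+5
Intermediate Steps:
w = -418436 (w = 1433*(-292) = -418436)
O = -1266872/375849 (O = (2258645 + 275099)/(-751166 - 532) = 2533744/(-751698) = 2533744*(-1/751698) = -1266872/375849 ≈ -3.3707)
O + w = -1266872/375849 - 418436 = -157270019036/375849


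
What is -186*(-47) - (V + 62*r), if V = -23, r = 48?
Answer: 5789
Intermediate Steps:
-186*(-47) - (V + 62*r) = -186*(-47) - (-23 + 62*48) = 8742 - (-23 + 2976) = 8742 - 1*2953 = 8742 - 2953 = 5789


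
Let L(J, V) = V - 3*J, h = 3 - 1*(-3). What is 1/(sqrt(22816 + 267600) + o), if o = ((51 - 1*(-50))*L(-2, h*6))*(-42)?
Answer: -6363/1133647160 - sqrt(18151)/7935530120 ≈ -5.6298e-6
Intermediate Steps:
h = 6 (h = 3 + 3 = 6)
o = -178164 (o = ((51 - 1*(-50))*(6*6 - 3*(-2)))*(-42) = ((51 + 50)*(36 + 6))*(-42) = (101*42)*(-42) = 4242*(-42) = -178164)
1/(sqrt(22816 + 267600) + o) = 1/(sqrt(22816 + 267600) - 178164) = 1/(sqrt(290416) - 178164) = 1/(4*sqrt(18151) - 178164) = 1/(-178164 + 4*sqrt(18151))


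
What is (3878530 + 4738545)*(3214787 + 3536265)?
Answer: 58174321412900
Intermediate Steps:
(3878530 + 4738545)*(3214787 + 3536265) = 8617075*6751052 = 58174321412900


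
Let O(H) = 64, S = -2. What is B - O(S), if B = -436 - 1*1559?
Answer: -2059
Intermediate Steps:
B = -1995 (B = -436 - 1559 = -1995)
B - O(S) = -1995 - 1*64 = -1995 - 64 = -2059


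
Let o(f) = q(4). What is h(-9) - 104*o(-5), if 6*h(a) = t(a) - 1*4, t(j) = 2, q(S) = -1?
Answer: 311/3 ≈ 103.67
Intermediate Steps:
o(f) = -1
h(a) = -⅓ (h(a) = (2 - 1*4)/6 = (2 - 4)/6 = (⅙)*(-2) = -⅓)
h(-9) - 104*o(-5) = -⅓ - 104*(-1) = -⅓ + 104 = 311/3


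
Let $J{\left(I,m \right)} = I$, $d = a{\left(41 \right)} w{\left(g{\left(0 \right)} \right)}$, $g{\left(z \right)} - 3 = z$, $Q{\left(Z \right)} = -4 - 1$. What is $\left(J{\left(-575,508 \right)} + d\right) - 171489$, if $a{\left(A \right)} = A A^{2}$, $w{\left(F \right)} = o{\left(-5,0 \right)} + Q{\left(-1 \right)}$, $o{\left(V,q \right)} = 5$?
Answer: $-172064$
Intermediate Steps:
$Q{\left(Z \right)} = -5$ ($Q{\left(Z \right)} = -4 - 1 = -5$)
$g{\left(z \right)} = 3 + z$
$w{\left(F \right)} = 0$ ($w{\left(F \right)} = 5 - 5 = 0$)
$a{\left(A \right)} = A^{3}$
$d = 0$ ($d = 41^{3} \cdot 0 = 68921 \cdot 0 = 0$)
$\left(J{\left(-575,508 \right)} + d\right) - 171489 = \left(-575 + 0\right) - 171489 = -575 - 171489 = -172064$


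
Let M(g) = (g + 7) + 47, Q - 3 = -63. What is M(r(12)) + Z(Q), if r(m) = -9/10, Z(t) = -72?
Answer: -189/10 ≈ -18.900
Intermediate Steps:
Q = -60 (Q = 3 - 63 = -60)
r(m) = -9/10 (r(m) = -9*⅒ = -9/10)
M(g) = 54 + g (M(g) = (7 + g) + 47 = 54 + g)
M(r(12)) + Z(Q) = (54 - 9/10) - 72 = 531/10 - 72 = -189/10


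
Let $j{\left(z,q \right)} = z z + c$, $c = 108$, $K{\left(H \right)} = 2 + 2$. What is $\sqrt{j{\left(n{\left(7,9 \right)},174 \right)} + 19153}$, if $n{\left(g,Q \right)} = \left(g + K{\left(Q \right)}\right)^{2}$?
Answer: $\sqrt{33902} \approx 184.13$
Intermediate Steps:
$K{\left(H \right)} = 4$
$n{\left(g,Q \right)} = \left(4 + g\right)^{2}$ ($n{\left(g,Q \right)} = \left(g + 4\right)^{2} = \left(4 + g\right)^{2}$)
$j{\left(z,q \right)} = 108 + z^{2}$ ($j{\left(z,q \right)} = z z + 108 = z^{2} + 108 = 108 + z^{2}$)
$\sqrt{j{\left(n{\left(7,9 \right)},174 \right)} + 19153} = \sqrt{\left(108 + \left(\left(4 + 7\right)^{2}\right)^{2}\right) + 19153} = \sqrt{\left(108 + \left(11^{2}\right)^{2}\right) + 19153} = \sqrt{\left(108 + 121^{2}\right) + 19153} = \sqrt{\left(108 + 14641\right) + 19153} = \sqrt{14749 + 19153} = \sqrt{33902}$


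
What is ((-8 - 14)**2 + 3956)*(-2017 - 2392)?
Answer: -19575960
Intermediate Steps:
((-8 - 14)**2 + 3956)*(-2017 - 2392) = ((-22)**2 + 3956)*(-4409) = (484 + 3956)*(-4409) = 4440*(-4409) = -19575960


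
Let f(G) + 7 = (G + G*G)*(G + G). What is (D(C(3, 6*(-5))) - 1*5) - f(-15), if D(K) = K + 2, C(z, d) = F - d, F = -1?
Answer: 6333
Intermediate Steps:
C(z, d) = -1 - d
f(G) = -7 + 2*G*(G + G²) (f(G) = -7 + (G + G*G)*(G + G) = -7 + (G + G²)*(2*G) = -7 + 2*G*(G + G²))
D(K) = 2 + K
(D(C(3, 6*(-5))) - 1*5) - f(-15) = ((2 + (-1 - 6*(-5))) - 1*5) - (-7 + 2*(-15)² + 2*(-15)³) = ((2 + (-1 - 1*(-30))) - 5) - (-7 + 2*225 + 2*(-3375)) = ((2 + (-1 + 30)) - 5) - (-7 + 450 - 6750) = ((2 + 29) - 5) - 1*(-6307) = (31 - 5) + 6307 = 26 + 6307 = 6333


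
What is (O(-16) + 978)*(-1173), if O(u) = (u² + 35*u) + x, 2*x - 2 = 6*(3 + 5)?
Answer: -819927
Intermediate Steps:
x = 25 (x = 1 + (6*(3 + 5))/2 = 1 + (6*8)/2 = 1 + (½)*48 = 1 + 24 = 25)
O(u) = 25 + u² + 35*u (O(u) = (u² + 35*u) + 25 = 25 + u² + 35*u)
(O(-16) + 978)*(-1173) = ((25 + (-16)² + 35*(-16)) + 978)*(-1173) = ((25 + 256 - 560) + 978)*(-1173) = (-279 + 978)*(-1173) = 699*(-1173) = -819927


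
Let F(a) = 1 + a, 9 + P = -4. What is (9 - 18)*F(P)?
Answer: 108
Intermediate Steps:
P = -13 (P = -9 - 4 = -13)
(9 - 18)*F(P) = (9 - 18)*(1 - 13) = -9*(-12) = 108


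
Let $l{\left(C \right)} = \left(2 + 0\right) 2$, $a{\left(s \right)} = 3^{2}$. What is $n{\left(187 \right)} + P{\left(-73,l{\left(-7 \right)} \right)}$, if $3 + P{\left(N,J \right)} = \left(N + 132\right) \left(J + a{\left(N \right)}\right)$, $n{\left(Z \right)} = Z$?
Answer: $951$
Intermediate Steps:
$a{\left(s \right)} = 9$
$l{\left(C \right)} = 4$ ($l{\left(C \right)} = 2 \cdot 2 = 4$)
$P{\left(N,J \right)} = -3 + \left(9 + J\right) \left(132 + N\right)$ ($P{\left(N,J \right)} = -3 + \left(N + 132\right) \left(J + 9\right) = -3 + \left(132 + N\right) \left(9 + J\right) = -3 + \left(9 + J\right) \left(132 + N\right)$)
$n{\left(187 \right)} + P{\left(-73,l{\left(-7 \right)} \right)} = 187 + \left(1185 + 9 \left(-73\right) + 132 \cdot 4 + 4 \left(-73\right)\right) = 187 + \left(1185 - 657 + 528 - 292\right) = 187 + 764 = 951$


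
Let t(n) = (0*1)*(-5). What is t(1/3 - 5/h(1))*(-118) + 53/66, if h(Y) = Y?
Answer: 53/66 ≈ 0.80303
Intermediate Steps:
t(n) = 0 (t(n) = 0*(-5) = 0)
t(1/3 - 5/h(1))*(-118) + 53/66 = 0*(-118) + 53/66 = 0 + 53*(1/66) = 0 + 53/66 = 53/66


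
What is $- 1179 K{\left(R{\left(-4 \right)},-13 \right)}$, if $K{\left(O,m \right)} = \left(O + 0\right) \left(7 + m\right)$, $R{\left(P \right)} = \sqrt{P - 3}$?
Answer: $7074 i \sqrt{7} \approx 18716.0 i$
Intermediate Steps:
$R{\left(P \right)} = \sqrt{-3 + P}$
$K{\left(O,m \right)} = O \left(7 + m\right)$
$- 1179 K{\left(R{\left(-4 \right)},-13 \right)} = - 1179 \sqrt{-3 - 4} \left(7 - 13\right) = - 1179 \sqrt{-7} \left(-6\right) = - 1179 i \sqrt{7} \left(-6\right) = - 1179 \left(- 6 i \sqrt{7}\right) = 7074 i \sqrt{7}$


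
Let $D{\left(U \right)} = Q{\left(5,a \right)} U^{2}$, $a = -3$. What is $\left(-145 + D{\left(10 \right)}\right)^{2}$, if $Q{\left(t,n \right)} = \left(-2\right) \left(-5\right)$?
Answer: $731025$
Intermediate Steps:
$Q{\left(t,n \right)} = 10$
$D{\left(U \right)} = 10 U^{2}$
$\left(-145 + D{\left(10 \right)}\right)^{2} = \left(-145 + 10 \cdot 10^{2}\right)^{2} = \left(-145 + 10 \cdot 100\right)^{2} = \left(-145 + 1000\right)^{2} = 855^{2} = 731025$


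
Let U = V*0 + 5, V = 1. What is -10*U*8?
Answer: -400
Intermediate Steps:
U = 5 (U = 1*0 + 5 = 0 + 5 = 5)
-10*U*8 = -10*5*8 = -50*8 = -400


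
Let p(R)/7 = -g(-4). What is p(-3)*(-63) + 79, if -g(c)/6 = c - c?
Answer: 79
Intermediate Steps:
g(c) = 0 (g(c) = -6*(c - c) = -6*0 = 0)
p(R) = 0 (p(R) = 7*(-1*0) = 7*0 = 0)
p(-3)*(-63) + 79 = 0*(-63) + 79 = 0 + 79 = 79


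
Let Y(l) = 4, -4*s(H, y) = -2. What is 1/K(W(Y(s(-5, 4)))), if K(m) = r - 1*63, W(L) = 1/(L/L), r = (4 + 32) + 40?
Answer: 1/13 ≈ 0.076923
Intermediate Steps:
r = 76 (r = 36 + 40 = 76)
s(H, y) = ½ (s(H, y) = -¼*(-2) = ½)
W(L) = 1 (W(L) = 1/1 = 1)
K(m) = 13 (K(m) = 76 - 1*63 = 76 - 63 = 13)
1/K(W(Y(s(-5, 4)))) = 1/13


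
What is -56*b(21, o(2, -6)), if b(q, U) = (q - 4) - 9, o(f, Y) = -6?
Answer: -448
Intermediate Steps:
b(q, U) = -13 + q (b(q, U) = (-4 + q) - 9 = -13 + q)
-56*b(21, o(2, -6)) = -56*(-13 + 21) = -56*8 = -448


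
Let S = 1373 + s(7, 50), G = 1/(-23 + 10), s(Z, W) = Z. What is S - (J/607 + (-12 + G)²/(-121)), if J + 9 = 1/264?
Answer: 411466925917/297901032 ≈ 1381.2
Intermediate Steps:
J = -2375/264 (J = -9 + 1/264 = -2375/264 ≈ -8.9962)
G = -1/13 (G = 1/(-13) = -1/13 ≈ -0.076923)
S = 1380 (S = 1373 + 7 = 1380)
S - (J/607 + (-12 + G)²/(-121)) = 1380 - (-2375/264/607 + (-12 - 1/13)²/(-121)) = 1380 - (-2375/264*1/607 + (-157/13)²*(-1/121)) = 1380 - (-2375/160248 + (24649/169)*(-1/121)) = 1380 - (-2375/160248 - 24649/20449) = 1380 - 1*(-363501757/297901032) = 1380 + 363501757/297901032 = 411466925917/297901032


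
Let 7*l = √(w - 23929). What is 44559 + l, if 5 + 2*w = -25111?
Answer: 44559 + I*√36487/7 ≈ 44559.0 + 27.288*I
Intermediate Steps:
w = -12558 (w = -5/2 + (½)*(-25111) = -5/2 - 25111/2 = -12558)
l = I*√36487/7 (l = √(-12558 - 23929)/7 = √(-36487)/7 = (I*√36487)/7 = I*√36487/7 ≈ 27.288*I)
44559 + l = 44559 + I*√36487/7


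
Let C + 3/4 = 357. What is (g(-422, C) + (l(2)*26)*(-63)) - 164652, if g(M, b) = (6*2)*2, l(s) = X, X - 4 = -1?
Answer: -169542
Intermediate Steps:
C = 1425/4 (C = -¾ + 357 = 1425/4 ≈ 356.25)
X = 3 (X = 4 - 1 = 3)
l(s) = 3
g(M, b) = 24 (g(M, b) = 12*2 = 24)
(g(-422, C) + (l(2)*26)*(-63)) - 164652 = (24 + (3*26)*(-63)) - 164652 = (24 + 78*(-63)) - 164652 = (24 - 4914) - 164652 = -4890 - 164652 = -169542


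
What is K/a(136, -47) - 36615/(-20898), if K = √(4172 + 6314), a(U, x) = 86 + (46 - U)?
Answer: 12205/6966 - 7*√214/4 ≈ -23.848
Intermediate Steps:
a(U, x) = 132 - U
K = 7*√214 (K = √10486 = 7*√214 ≈ 102.40)
K/a(136, -47) - 36615/(-20898) = (7*√214)/(132 - 1*136) - 36615/(-20898) = (7*√214)/(132 - 136) - 36615*(-1/20898) = (7*√214)/(-4) + 12205/6966 = (7*√214)*(-¼) + 12205/6966 = -7*√214/4 + 12205/6966 = 12205/6966 - 7*√214/4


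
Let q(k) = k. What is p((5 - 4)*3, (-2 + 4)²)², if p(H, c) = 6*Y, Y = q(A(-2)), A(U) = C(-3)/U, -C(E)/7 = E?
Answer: 3969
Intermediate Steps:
C(E) = -7*E
A(U) = 21/U (A(U) = (-7*(-3))/U = 21/U)
Y = -21/2 (Y = 21/(-2) = 21*(-½) = -21/2 ≈ -10.500)
p(H, c) = -63 (p(H, c) = 6*(-21/2) = -63)
p((5 - 4)*3, (-2 + 4)²)² = (-63)² = 3969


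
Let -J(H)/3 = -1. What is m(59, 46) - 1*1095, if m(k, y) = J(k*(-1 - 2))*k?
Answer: -918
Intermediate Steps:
J(H) = 3 (J(H) = -3*(-1) = 3)
m(k, y) = 3*k
m(59, 46) - 1*1095 = 3*59 - 1*1095 = 177 - 1095 = -918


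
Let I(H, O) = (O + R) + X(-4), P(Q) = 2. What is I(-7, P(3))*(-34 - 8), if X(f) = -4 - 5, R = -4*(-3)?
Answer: -210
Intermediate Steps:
R = 12
X(f) = -9
I(H, O) = 3 + O (I(H, O) = (O + 12) - 9 = (12 + O) - 9 = 3 + O)
I(-7, P(3))*(-34 - 8) = (3 + 2)*(-34 - 8) = 5*(-42) = -210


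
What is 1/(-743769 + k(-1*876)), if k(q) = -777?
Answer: -1/744546 ≈ -1.3431e-6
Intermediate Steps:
1/(-743769 + k(-1*876)) = 1/(-743769 - 777) = 1/(-744546) = -1/744546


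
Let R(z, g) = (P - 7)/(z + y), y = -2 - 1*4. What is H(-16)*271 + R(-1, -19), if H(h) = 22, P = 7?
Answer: 5962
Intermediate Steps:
y = -6 (y = -2 - 4 = -6)
R(z, g) = 0 (R(z, g) = (7 - 7)/(z - 6) = 0/(-6 + z) = 0)
H(-16)*271 + R(-1, -19) = 22*271 + 0 = 5962 + 0 = 5962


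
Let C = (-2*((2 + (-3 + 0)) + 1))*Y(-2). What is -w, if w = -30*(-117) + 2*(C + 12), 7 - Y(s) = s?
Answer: -3534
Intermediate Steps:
Y(s) = 7 - s
C = 0 (C = (-2*((2 + (-3 + 0)) + 1))*(7 - 1*(-2)) = (-2*((2 - 3) + 1))*(7 + 2) = -2*(-1 + 1)*9 = -2*0*9 = 0*9 = 0)
w = 3534 (w = -30*(-117) + 2*(0 + 12) = 3510 + 2*12 = 3510 + 24 = 3534)
-w = -1*3534 = -3534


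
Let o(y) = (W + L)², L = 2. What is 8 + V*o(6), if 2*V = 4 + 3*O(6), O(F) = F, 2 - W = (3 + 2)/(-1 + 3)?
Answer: 131/4 ≈ 32.750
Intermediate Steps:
W = -½ (W = 2 - (3 + 2)/(-1 + 3) = 2 - 5/2 = -½ ≈ -0.50000)
o(y) = 9/4 (o(y) = (-½ + 2)² = (3/2)² = 9/4)
V = 11 (V = (4 + 3*6)/2 = (4 + 18)/2 = (½)*22 = 11)
8 + V*o(6) = 8 + 11*(9/4) = 8 + 99/4 = 131/4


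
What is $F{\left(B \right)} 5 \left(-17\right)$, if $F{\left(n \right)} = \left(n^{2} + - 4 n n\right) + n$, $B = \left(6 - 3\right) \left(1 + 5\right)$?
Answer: $81090$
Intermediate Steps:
$B = 18$ ($B = 3 \cdot 6 = 18$)
$F{\left(n \right)} = n - 3 n^{2}$ ($F{\left(n \right)} = \left(n^{2} - 4 n^{2}\right) + n = - 3 n^{2} + n = n - 3 n^{2}$)
$F{\left(B \right)} 5 \left(-17\right) = 18 \left(1 - 54\right) 5 \left(-17\right) = 18 \left(-53\right) 5 \left(-17\right) = \left(-954\right) 5 \left(-17\right) = \left(-4770\right) \left(-17\right) = 81090$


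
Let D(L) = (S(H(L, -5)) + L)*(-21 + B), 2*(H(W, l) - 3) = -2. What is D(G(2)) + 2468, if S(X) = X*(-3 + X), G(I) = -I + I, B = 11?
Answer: 2488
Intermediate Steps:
H(W, l) = 2 (H(W, l) = 3 + (½)*(-2) = 3 - 1 = 2)
G(I) = 0
D(L) = 20 - 10*L (D(L) = (2*(-3 + 2) + L)*(-21 + 11) = (2*(-1) + L)*(-10) = (-2 + L)*(-10) = 20 - 10*L)
D(G(2)) + 2468 = (20 - 10*0) + 2468 = (20 + 0) + 2468 = 20 + 2468 = 2488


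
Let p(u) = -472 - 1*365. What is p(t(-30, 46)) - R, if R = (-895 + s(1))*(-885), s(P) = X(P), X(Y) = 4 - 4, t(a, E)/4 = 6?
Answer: -792912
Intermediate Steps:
t(a, E) = 24 (t(a, E) = 4*6 = 24)
X(Y) = 0
s(P) = 0
p(u) = -837 (p(u) = -472 - 365 = -837)
R = 792075 (R = (-895 + 0)*(-885) = -895*(-885) = 792075)
p(t(-30, 46)) - R = -837 - 1*792075 = -837 - 792075 = -792912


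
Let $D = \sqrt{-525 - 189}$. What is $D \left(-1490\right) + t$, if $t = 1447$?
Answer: $1447 - 1490 i \sqrt{714} \approx 1447.0 - 39814.0 i$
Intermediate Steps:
$D = i \sqrt{714}$ ($D = \sqrt{-714} = i \sqrt{714} \approx 26.721 i$)
$D \left(-1490\right) + t = i \sqrt{714} \left(-1490\right) + 1447 = - 1490 i \sqrt{714} + 1447 = 1447 - 1490 i \sqrt{714}$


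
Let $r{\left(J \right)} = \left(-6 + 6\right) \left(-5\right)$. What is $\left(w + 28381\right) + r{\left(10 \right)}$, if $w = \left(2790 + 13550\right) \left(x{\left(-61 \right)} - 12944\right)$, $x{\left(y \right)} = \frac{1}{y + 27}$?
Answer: $- \frac{3595110013}{17} \approx -2.1148 \cdot 10^{8}$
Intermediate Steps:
$x{\left(y \right)} = \frac{1}{27 + y}$
$r{\left(J \right)} = 0$ ($r{\left(J \right)} = 0 \left(-5\right) = 0$)
$w = - \frac{3595592490}{17}$ ($w = \left(2790 + 13550\right) \left(\frac{1}{27 - 61} - 12944\right) = 16340 \left(\frac{1}{-34} - 12944\right) = 16340 \left(- \frac{1}{34} - 12944\right) = 16340 \left(- \frac{440097}{34}\right) = - \frac{3595592490}{17} \approx -2.1151 \cdot 10^{8}$)
$\left(w + 28381\right) + r{\left(10 \right)} = \left(- \frac{3595592490}{17} + 28381\right) + 0 = - \frac{3595110013}{17} + 0 = - \frac{3595110013}{17}$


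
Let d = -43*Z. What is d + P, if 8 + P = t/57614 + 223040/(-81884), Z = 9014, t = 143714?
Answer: -228576890771843/589708097 ≈ -3.8761e+5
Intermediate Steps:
P = -4852958449/589708097 (P = -8 + (143714/57614 + 223040/(-81884)) = -8 + (143714*(1/57614) + 223040*(-1/81884)) = -8 + (71857/28807 - 55760/20471) = -8 - 135293673/589708097 = -4852958449/589708097 ≈ -8.2294)
d = -387602 (d = -43*9014 = -387602)
d + P = -387602 - 4852958449/589708097 = -228576890771843/589708097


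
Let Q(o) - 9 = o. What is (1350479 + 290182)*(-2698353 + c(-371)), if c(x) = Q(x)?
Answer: -4427676450615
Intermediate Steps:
Q(o) = 9 + o
c(x) = 9 + x
(1350479 + 290182)*(-2698353 + c(-371)) = (1350479 + 290182)*(-2698353 + (9 - 371)) = 1640661*(-2698353 - 362) = 1640661*(-2698715) = -4427676450615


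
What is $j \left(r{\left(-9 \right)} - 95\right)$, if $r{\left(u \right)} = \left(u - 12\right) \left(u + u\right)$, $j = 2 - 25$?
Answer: $-6509$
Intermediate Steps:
$j = -23$ ($j = 2 - 25 = -23$)
$r{\left(u \right)} = 2 u \left(-12 + u\right)$ ($r{\left(u \right)} = \left(-12 + u\right) 2 u = 2 u \left(-12 + u\right)$)
$j \left(r{\left(-9 \right)} - 95\right) = - 23 \left(2 \left(-9\right) \left(-12 - 9\right) - 95\right) = - 23 \left(2 \left(-9\right) \left(-21\right) - 95\right) = - 23 \left(378 - 95\right) = \left(-23\right) 283 = -6509$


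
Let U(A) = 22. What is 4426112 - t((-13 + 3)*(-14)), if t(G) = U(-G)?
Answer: 4426090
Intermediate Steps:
t(G) = 22
4426112 - t((-13 + 3)*(-14)) = 4426112 - 1*22 = 4426112 - 22 = 4426090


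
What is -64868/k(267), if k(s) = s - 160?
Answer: -64868/107 ≈ -606.24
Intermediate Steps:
k(s) = -160 + s
-64868/k(267) = -64868/(-160 + 267) = -64868/107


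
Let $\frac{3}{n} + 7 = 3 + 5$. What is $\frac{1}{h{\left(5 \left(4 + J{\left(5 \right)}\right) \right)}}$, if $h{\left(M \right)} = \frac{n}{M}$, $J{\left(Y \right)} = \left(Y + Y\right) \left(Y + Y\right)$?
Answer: $\frac{520}{3} \approx 173.33$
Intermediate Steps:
$J{\left(Y \right)} = 4 Y^{2}$ ($J{\left(Y \right)} = 2 Y 2 Y = 4 Y^{2}$)
$n = 3$ ($n = \frac{3}{-7 + \left(3 + 5\right)} = \frac{3}{-7 + 8} = \frac{3}{1} = 3 \cdot 1 = 3$)
$h{\left(M \right)} = \frac{3}{M}$
$\frac{1}{h{\left(5 \left(4 + J{\left(5 \right)}\right) \right)}} = \frac{1}{3 \frac{1}{5 \left(4 + 4 \cdot 5^{2}\right)}} = \frac{1}{3 \frac{1}{5 \left(4 + 4 \cdot 25\right)}} = \frac{1}{3 \frac{1}{5 \left(4 + 100\right)}} = \frac{1}{3 \frac{1}{5 \cdot 104}} = \frac{1}{3 \cdot \frac{1}{520}} = \frac{1}{\frac{3}{520}} = \frac{520}{3}$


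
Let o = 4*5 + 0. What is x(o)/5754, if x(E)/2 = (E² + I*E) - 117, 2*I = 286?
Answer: 449/411 ≈ 1.0925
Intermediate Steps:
I = 143 (I = (½)*286 = 143)
o = 20 (o = 20 + 0 = 20)
x(E) = -234 + 2*E² + 286*E (x(E) = 2*((E² + 143*E) - 117) = 2*(-117 + E² + 143*E) = -234 + 2*E² + 286*E)
x(o)/5754 = (-234 + 2*20² + 286*20)/5754 = (-234 + 2*400 + 5720)*(1/5754) = (-234 + 800 + 5720)*(1/5754) = 6286*(1/5754) = 449/411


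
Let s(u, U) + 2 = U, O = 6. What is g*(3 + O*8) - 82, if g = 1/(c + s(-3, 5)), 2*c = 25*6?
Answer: -2115/26 ≈ -81.346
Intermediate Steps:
s(u, U) = -2 + U
c = 75 (c = (25*6)/2 = (½)*150 = 75)
g = 1/78 (g = 1/(75 + (-2 + 5)) = 1/(75 + 3) = 1/78 ≈ 0.012821)
g*(3 + O*8) - 82 = (3 + 6*8)/78 - 82 = (3 + 48)/78 - 82 = (1/78)*51 - 82 = 17/26 - 82 = -2115/26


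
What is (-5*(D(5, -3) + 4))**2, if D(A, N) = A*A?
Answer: 21025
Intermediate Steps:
D(A, N) = A**2
(-5*(D(5, -3) + 4))**2 = (-5*(5**2 + 4))**2 = (-5*(25 + 4))**2 = (-5*29)**2 = (-1*145)**2 = (-145)**2 = 21025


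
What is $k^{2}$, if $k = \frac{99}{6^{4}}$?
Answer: $\frac{121}{20736} \approx 0.0058353$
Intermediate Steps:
$k = \frac{11}{144}$ ($k = \frac{99}{1296} = 99 \cdot \frac{1}{1296} = \frac{11}{144} \approx 0.076389$)
$k^{2} = \left(\frac{11}{144}\right)^{2} = \frac{121}{20736}$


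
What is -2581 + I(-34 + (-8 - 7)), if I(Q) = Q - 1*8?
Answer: -2638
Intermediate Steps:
I(Q) = -8 + Q (I(Q) = Q - 8 = -8 + Q)
-2581 + I(-34 + (-8 - 7)) = -2581 + (-8 + (-34 + (-8 - 7))) = -2581 + (-8 + (-34 - 15)) = -2581 + (-8 - 49) = -2581 - 57 = -2638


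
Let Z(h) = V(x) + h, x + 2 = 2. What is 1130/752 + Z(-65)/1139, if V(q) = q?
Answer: 619095/428264 ≈ 1.4456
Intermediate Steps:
x = 0 (x = -2 + 2 = 0)
Z(h) = h (Z(h) = 0 + h = h)
1130/752 + Z(-65)/1139 = 1130/752 - 65/1139 = 1130*(1/752) - 65*1/1139 = 565/376 - 65/1139 = 619095/428264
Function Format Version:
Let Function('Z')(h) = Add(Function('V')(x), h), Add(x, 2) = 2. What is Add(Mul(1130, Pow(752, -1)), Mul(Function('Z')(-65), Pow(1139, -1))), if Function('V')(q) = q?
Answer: Rational(619095, 428264) ≈ 1.4456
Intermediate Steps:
x = 0 (x = Add(-2, 2) = 0)
Function('Z')(h) = h (Function('Z')(h) = Add(0, h) = h)
Add(Mul(1130, Pow(752, -1)), Mul(Function('Z')(-65), Pow(1139, -1))) = Add(Mul(1130, Pow(752, -1)), Mul(-65, Pow(1139, -1))) = Add(Mul(1130, Rational(1, 752)), Mul(-65, Rational(1, 1139))) = Add(Rational(565, 376), Rational(-65, 1139)) = Rational(619095, 428264)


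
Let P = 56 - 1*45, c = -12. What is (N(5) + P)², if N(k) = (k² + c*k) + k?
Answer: 361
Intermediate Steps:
N(k) = k² - 11*k (N(k) = (k² - 12*k) + k = k² - 11*k)
P = 11 (P = 56 - 45 = 11)
(N(5) + P)² = (5*(-11 + 5) + 11)² = (5*(-6) + 11)² = (-30 + 11)² = (-19)² = 361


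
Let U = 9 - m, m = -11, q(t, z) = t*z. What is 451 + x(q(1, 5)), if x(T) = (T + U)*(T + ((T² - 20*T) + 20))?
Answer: -799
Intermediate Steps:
U = 20 (U = 9 - 1*(-11) = 9 + 11 = 20)
x(T) = (20 + T)*(20 + T² - 19*T) (x(T) = (T + 20)*(T + ((T² - 20*T) + 20)) = (20 + T)*(T + (20 + T² - 20*T)) = (20 + T)*(20 + T² - 19*T))
451 + x(q(1, 5)) = 451 + (400 + (1*5)² + (1*5)³ - 360*5) = 451 + (400 + 5² + 5³ - 360*5) = 451 + (400 + 25 + 125 - 1800) = 451 - 1250 = -799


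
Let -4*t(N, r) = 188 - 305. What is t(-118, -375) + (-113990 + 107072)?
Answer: -27555/4 ≈ -6888.8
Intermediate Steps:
t(N, r) = 117/4 (t(N, r) = -(188 - 305)/4 = -¼*(-117) = 117/4)
t(-118, -375) + (-113990 + 107072) = 117/4 + (-113990 + 107072) = 117/4 - 6918 = -27555/4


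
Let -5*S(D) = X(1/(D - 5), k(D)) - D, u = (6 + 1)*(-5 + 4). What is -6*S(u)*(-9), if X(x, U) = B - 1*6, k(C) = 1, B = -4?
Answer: 162/5 ≈ 32.400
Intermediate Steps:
u = -7 (u = 7*(-1) = -7)
X(x, U) = -10 (X(x, U) = -4 - 1*6 = -4 - 6 = -10)
S(D) = 2 + D/5 (S(D) = -(-10 - D)/5 = 2 + D/5)
-6*S(u)*(-9) = -6*(2 + (⅕)*(-7))*(-9) = -6*(2 - 7/5)*(-9) = -6*⅗*(-9) = -18/5*(-9) = 162/5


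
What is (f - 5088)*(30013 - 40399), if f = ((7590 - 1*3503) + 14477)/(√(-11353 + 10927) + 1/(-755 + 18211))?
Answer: 527656048860965184/9985175749 + 4519246102898688*I*√426/9985175749 ≈ 5.2844e+7 + 9.3415e+6*I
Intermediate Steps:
f = 18564/(1/17456 + I*√426) (f = ((7590 - 3503) + 14477)/(√(-426) + 1/17456) = (4087 + 14477)/(I*√426 + 1/17456) = 18564/(1/17456 + I*√426) ≈ 0.0024964 - 899.43*I)
(f - 5088)*(30013 - 40399) = ((24927168/9985175749 - 435128644608*I*√426/9985175749) - 5088)*(30013 - 40399) = (-50804549283744/9985175749 - 435128644608*I*√426/9985175749)*(-10386) = 527656048860965184/9985175749 + 4519246102898688*I*√426/9985175749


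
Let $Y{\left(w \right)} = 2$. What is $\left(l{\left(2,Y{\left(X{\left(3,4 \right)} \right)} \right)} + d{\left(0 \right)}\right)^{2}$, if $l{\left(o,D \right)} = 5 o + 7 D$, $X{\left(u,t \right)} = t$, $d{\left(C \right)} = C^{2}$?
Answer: $576$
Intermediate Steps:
$\left(l{\left(2,Y{\left(X{\left(3,4 \right)} \right)} \right)} + d{\left(0 \right)}\right)^{2} = \left(\left(5 \cdot 2 + 7 \cdot 2\right) + 0^{2}\right)^{2} = \left(\left(10 + 14\right) + 0\right)^{2} = \left(24 + 0\right)^{2} = 24^{2} = 576$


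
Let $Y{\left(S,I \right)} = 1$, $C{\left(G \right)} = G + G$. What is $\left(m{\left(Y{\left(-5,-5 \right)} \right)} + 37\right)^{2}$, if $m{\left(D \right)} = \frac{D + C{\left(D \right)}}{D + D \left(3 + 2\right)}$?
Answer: $\frac{5625}{4} \approx 1406.3$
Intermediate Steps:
$C{\left(G \right)} = 2 G$
$m{\left(D \right)} = \frac{1}{2}$ ($m{\left(D \right)} = \frac{D + 2 D}{D + D \left(3 + 2\right)} = \frac{3 D}{D + D 5} = \frac{3 D}{D + 5 D} = \frac{3 D}{6 D} = 3 D \frac{1}{6 D} = \frac{1}{2}$)
$\left(m{\left(Y{\left(-5,-5 \right)} \right)} + 37\right)^{2} = \left(\frac{1}{2} + 37\right)^{2} = \left(\frac{75}{2}\right)^{2} = \frac{5625}{4}$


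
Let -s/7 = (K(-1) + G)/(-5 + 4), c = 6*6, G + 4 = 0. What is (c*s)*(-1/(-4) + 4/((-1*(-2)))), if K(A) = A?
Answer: -2835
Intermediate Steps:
G = -4 (G = -4 + 0 = -4)
c = 36
s = -35 (s = -7*(-1 - 4)/(-5 + 4) = -(-35)/(-1) = -(-35)*(-1) = -7*5 = -35)
(c*s)*(-1/(-4) + 4/((-1*(-2)))) = (36*(-35))*(-1/(-4) + 4/((-1*(-2)))) = -1260*(-1*(-¼) + 4/2) = -1260*(¼ + 4*(½)) = -1260*(¼ + 2) = -1260*9/4 = -2835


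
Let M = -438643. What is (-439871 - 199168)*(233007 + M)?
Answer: 131409423804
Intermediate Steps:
(-439871 - 199168)*(233007 + M) = (-439871 - 199168)*(233007 - 438643) = -639039*(-205636) = 131409423804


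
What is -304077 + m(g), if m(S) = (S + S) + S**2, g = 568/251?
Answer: -19156547317/63001 ≈ -3.0407e+5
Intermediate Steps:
g = 568/251 (g = 568*(1/251) = 568/251 ≈ 2.2629)
m(S) = S**2 + 2*S (m(S) = 2*S + S**2 = S**2 + 2*S)
-304077 + m(g) = -304077 + 568*(2 + 568/251)/251 = -304077 + (568/251)*(1070/251) = -304077 + 607760/63001 = -19156547317/63001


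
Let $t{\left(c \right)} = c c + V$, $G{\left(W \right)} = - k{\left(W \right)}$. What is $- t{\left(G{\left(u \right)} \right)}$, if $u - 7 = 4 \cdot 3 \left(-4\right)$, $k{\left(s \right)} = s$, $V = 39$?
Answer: $-1720$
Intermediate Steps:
$u = -41$ ($u = 7 + 4 \cdot 3 \left(-4\right) = 7 + 12 \left(-4\right) = 7 - 48 = -41$)
$G{\left(W \right)} = - W$
$t{\left(c \right)} = 39 + c^{2}$ ($t{\left(c \right)} = c c + 39 = c^{2} + 39 = 39 + c^{2}$)
$- t{\left(G{\left(u \right)} \right)} = - (39 + \left(\left(-1\right) \left(-41\right)\right)^{2}) = - (39 + 41^{2}) = - (39 + 1681) = \left(-1\right) 1720 = -1720$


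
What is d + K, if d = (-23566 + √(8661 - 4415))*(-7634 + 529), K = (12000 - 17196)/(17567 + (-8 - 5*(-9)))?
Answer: 245629242377/1467 - 7105*√4246 ≈ 1.6697e+8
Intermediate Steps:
K = -433/1467 (K = -5196/(17567 + (-8 + 45)) = -5196/(17567 + 37) = -5196/17604 = -5196*1/17604 = -433/1467 ≈ -0.29516)
d = 167436430 - 7105*√4246 (d = (-23566 + √4246)*(-7105) = 167436430 - 7105*√4246 ≈ 1.6697e+8)
d + K = (167436430 - 7105*√4246) - 433/1467 = 245629242377/1467 - 7105*√4246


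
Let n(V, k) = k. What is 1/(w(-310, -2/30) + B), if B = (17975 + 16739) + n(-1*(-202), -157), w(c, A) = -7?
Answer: 1/34550 ≈ 2.8944e-5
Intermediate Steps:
B = 34557 (B = (17975 + 16739) - 157 = 34714 - 157 = 34557)
1/(w(-310, -2/30) + B) = 1/(-7 + 34557) = 1/34550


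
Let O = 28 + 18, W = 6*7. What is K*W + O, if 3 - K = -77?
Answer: 3406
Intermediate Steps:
K = 80 (K = 3 - 1*(-77) = 3 + 77 = 80)
W = 42
O = 46
K*W + O = 80*42 + 46 = 3360 + 46 = 3406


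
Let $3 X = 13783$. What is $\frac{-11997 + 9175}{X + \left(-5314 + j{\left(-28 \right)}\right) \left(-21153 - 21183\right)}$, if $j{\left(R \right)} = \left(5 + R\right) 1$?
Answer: $- \frac{8466}{677855479} \approx -1.2489 \cdot 10^{-5}$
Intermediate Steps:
$X = \frac{13783}{3}$ ($X = \frac{1}{3} \cdot 13783 = \frac{13783}{3} \approx 4594.3$)
$j{\left(R \right)} = 5 + R$
$\frac{-11997 + 9175}{X + \left(-5314 + j{\left(-28 \right)}\right) \left(-21153 - 21183\right)} = \frac{-11997 + 9175}{\frac{13783}{3} + \left(-5314 + \left(5 - 28\right)\right) \left(-21153 - 21183\right)} = - \frac{2822}{\frac{13783}{3} + \left(-5314 - 23\right) \left(-42336\right)} = - \frac{2822}{\frac{13783}{3} - -225947232} = - \frac{2822}{\frac{13783}{3} + 225947232} = - \frac{2822}{\frac{677855479}{3}} = \left(-2822\right) \frac{3}{677855479} = - \frac{8466}{677855479}$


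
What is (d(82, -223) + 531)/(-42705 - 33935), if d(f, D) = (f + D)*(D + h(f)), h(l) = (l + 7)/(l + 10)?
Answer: -2929059/7050880 ≈ -0.41542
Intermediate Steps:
h(l) = (7 + l)/(10 + l)
d(f, D) = (D + f)*(D + (7 + f)/(10 + f)) (d(f, D) = (f + D)*(D + (7 + f)/(10 + f)) = (D + f)*(D + (7 + f)/(10 + f)))
(d(82, -223) + 531)/(-42705 - 33935) = ((-223*(7 + 82) + 82*(7 + 82) - 223*(10 + 82)*(-223 + 82))/(10 + 82) + 531)/(-42705 - 33935) = ((-223*89 + 82*89 - 223*92*(-141))/92 + 531)/(-76640) = ((-19847 + 7298 + 2892756)/92 + 531)*(-1/76640) = ((1/92)*2880207 + 531)*(-1/76640) = (2880207/92 + 531)*(-1/76640) = (2929059/92)*(-1/76640) = -2929059/7050880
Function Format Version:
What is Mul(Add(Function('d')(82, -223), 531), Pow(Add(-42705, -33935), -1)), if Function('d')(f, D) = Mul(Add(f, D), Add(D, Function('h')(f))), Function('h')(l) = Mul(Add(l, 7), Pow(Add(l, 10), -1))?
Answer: Rational(-2929059, 7050880) ≈ -0.41542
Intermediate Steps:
Function('h')(l) = Mul(Pow(Add(10, l), -1), Add(7, l)) (Function('h')(l) = Mul(Add(7, l), Pow(Add(10, l), -1)) = Mul(Pow(Add(10, l), -1), Add(7, l)))
Function('d')(f, D) = Mul(Add(D, f), Add(D, Mul(Pow(Add(10, f), -1), Add(7, f)))) (Function('d')(f, D) = Mul(Add(f, D), Add(D, Mul(Pow(Add(10, f), -1), Add(7, f)))) = Mul(Add(D, f), Add(D, Mul(Pow(Add(10, f), -1), Add(7, f)))))
Mul(Add(Function('d')(82, -223), 531), Pow(Add(-42705, -33935), -1)) = Mul(Add(Mul(Pow(Add(10, 82), -1), Add(Mul(-223, Add(7, 82)), Mul(82, Add(7, 82)), Mul(-223, Add(10, 82), Add(-223, 82)))), 531), Pow(Add(-42705, -33935), -1)) = Mul(Add(Mul(Pow(92, -1), Add(Mul(-223, 89), Mul(82, 89), Mul(-223, 92, -141))), 531), Pow(-76640, -1)) = Mul(Add(Mul(Rational(1, 92), Add(-19847, 7298, 2892756)), 531), Rational(-1, 76640)) = Mul(Add(Mul(Rational(1, 92), 2880207), 531), Rational(-1, 76640)) = Mul(Add(Rational(2880207, 92), 531), Rational(-1, 76640)) = Mul(Rational(2929059, 92), Rational(-1, 76640)) = Rational(-2929059, 7050880)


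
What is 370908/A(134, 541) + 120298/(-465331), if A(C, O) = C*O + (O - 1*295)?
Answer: 40961128507/8462044235 ≈ 4.8406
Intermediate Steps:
A(C, O) = -295 + O + C*O (A(C, O) = C*O + (O - 295) = C*O + (-295 + O) = -295 + O + C*O)
370908/A(134, 541) + 120298/(-465331) = 370908/(-295 + 541 + 134*541) + 120298/(-465331) = 370908/(-295 + 541 + 72494) + 120298*(-1/465331) = 370908/72740 - 120298/465331 = 370908*(1/72740) - 120298/465331 = 92727/18185 - 120298/465331 = 40961128507/8462044235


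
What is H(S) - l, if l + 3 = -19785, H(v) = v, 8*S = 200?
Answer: 19813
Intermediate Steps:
S = 25 (S = (1/8)*200 = 25)
l = -19788 (l = -3 - 19785 = -19788)
H(S) - l = 25 - 1*(-19788) = 25 + 19788 = 19813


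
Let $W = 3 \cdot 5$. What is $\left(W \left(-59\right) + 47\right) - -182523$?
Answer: $181685$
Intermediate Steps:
$W = 15$
$\left(W \left(-59\right) + 47\right) - -182523 = \left(15 \left(-59\right) + 47\right) - -182523 = \left(-885 + 47\right) + 182523 = -838 + 182523 = 181685$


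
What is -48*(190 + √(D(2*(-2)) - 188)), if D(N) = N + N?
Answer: -9120 - 672*I ≈ -9120.0 - 672.0*I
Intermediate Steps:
D(N) = 2*N
-48*(190 + √(D(2*(-2)) - 188)) = -48*(190 + √(2*(2*(-2)) - 188)) = -48*(190 + √(2*(-4) - 188)) = -48*(190 + √(-8 - 188)) = -48*(190 + √(-196)) = -48*(190 + 14*I) = -9120 - 672*I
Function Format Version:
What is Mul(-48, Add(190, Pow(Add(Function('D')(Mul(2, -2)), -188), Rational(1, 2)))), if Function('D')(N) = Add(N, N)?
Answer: Add(-9120, Mul(-672, I)) ≈ Add(-9120.0, Mul(-672.00, I))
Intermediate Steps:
Function('D')(N) = Mul(2, N)
Mul(-48, Add(190, Pow(Add(Function('D')(Mul(2, -2)), -188), Rational(1, 2)))) = Mul(-48, Add(190, Pow(Add(Mul(2, Mul(2, -2)), -188), Rational(1, 2)))) = Mul(-48, Add(190, Pow(Add(Mul(2, -4), -188), Rational(1, 2)))) = Mul(-48, Add(190, Pow(Add(-8, -188), Rational(1, 2)))) = Mul(-48, Add(190, Pow(-196, Rational(1, 2)))) = Mul(-48, Add(190, Mul(14, I))) = Add(-9120, Mul(-672, I))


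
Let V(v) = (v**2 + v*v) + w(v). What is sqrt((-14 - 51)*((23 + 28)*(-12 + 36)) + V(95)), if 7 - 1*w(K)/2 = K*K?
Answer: I*sqrt(79546) ≈ 282.04*I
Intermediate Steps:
w(K) = 14 - 2*K**2 (w(K) = 14 - 2*K*K = 14 - 2*K**2)
V(v) = 14 (V(v) = (v**2 + v*v) + (14 - 2*v**2) = (v**2 + v**2) + (14 - 2*v**2) = 2*v**2 + (14 - 2*v**2) = 14)
sqrt((-14 - 51)*((23 + 28)*(-12 + 36)) + V(95)) = sqrt((-14 - 51)*((23 + 28)*(-12 + 36)) + 14) = sqrt(-3315*24 + 14) = sqrt(-65*1224 + 14) = sqrt(-79560 + 14) = sqrt(-79546) = I*sqrt(79546)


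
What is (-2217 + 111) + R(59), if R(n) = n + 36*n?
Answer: 77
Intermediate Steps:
R(n) = 37*n
(-2217 + 111) + R(59) = (-2217 + 111) + 37*59 = -2106 + 2183 = 77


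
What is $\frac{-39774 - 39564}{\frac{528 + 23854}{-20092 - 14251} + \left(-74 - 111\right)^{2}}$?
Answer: $- \frac{2724704934}{1175364793} \approx -2.3182$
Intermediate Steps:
$\frac{-39774 - 39564}{\frac{528 + 23854}{-20092 - 14251} + \left(-74 - 111\right)^{2}} = - \frac{79338}{\frac{24382}{-34343} + \left(-185\right)^{2}} = - \frac{79338}{24382 \left(- \frac{1}{34343}\right) + 34225} = - \frac{79338}{- \frac{24382}{34343} + 34225} = - \frac{79338}{\frac{1175364793}{34343}} = \left(-79338\right) \frac{34343}{1175364793} = - \frac{2724704934}{1175364793}$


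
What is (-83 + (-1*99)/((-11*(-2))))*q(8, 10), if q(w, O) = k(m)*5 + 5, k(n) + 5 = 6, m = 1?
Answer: -875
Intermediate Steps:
k(n) = 1 (k(n) = -5 + 6 = 1)
q(w, O) = 10 (q(w, O) = 1*5 + 5 = 5 + 5 = 10)
(-83 + (-1*99)/((-11*(-2))))*q(8, 10) = (-83 + (-1*99)/((-11*(-2))))*10 = (-83 - 99/22)*10 = (-83 - 99*1/22)*10 = (-83 - 9/2)*10 = -175/2*10 = -875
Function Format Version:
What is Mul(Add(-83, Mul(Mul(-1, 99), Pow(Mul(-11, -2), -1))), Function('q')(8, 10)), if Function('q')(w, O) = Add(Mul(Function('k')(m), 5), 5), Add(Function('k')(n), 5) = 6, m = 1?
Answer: -875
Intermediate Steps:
Function('k')(n) = 1 (Function('k')(n) = Add(-5, 6) = 1)
Function('q')(w, O) = 10 (Function('q')(w, O) = Add(Mul(1, 5), 5) = Add(5, 5) = 10)
Mul(Add(-83, Mul(Mul(-1, 99), Pow(Mul(-11, -2), -1))), Function('q')(8, 10)) = Mul(Add(-83, Mul(Mul(-1, 99), Pow(Mul(-11, -2), -1))), 10) = Mul(Add(-83, Mul(-99, Pow(22, -1))), 10) = Mul(Add(-83, Mul(-99, Rational(1, 22))), 10) = Mul(Add(-83, Rational(-9, 2)), 10) = Mul(Rational(-175, 2), 10) = -875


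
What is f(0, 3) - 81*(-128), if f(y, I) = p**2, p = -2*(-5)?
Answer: 10468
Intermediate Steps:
p = 10
f(y, I) = 100 (f(y, I) = 10**2 = 100)
f(0, 3) - 81*(-128) = 100 - 81*(-128) = 100 + 10368 = 10468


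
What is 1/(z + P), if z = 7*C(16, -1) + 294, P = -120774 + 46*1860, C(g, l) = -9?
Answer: -1/34983 ≈ -2.8585e-5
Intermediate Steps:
P = -35214 (P = -120774 + 85560 = -35214)
z = 231 (z = 7*(-9) + 294 = -63 + 294 = 231)
1/(z + P) = 1/(231 - 35214) = 1/(-34983) = -1/34983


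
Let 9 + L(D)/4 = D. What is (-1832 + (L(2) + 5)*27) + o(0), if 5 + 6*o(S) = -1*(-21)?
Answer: -7351/3 ≈ -2450.3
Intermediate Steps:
o(S) = 8/3 (o(S) = -5/6 + (-1*(-21))/6 = -5/6 + (1/6)*21 = -5/6 + 7/2 = 8/3)
L(D) = -36 + 4*D
(-1832 + (L(2) + 5)*27) + o(0) = (-1832 + ((-36 + 4*2) + 5)*27) + 8/3 = (-1832 + ((-36 + 8) + 5)*27) + 8/3 = (-1832 + (-28 + 5)*27) + 8/3 = (-1832 - 23*27) + 8/3 = (-1832 - 621) + 8/3 = -2453 + 8/3 = -7351/3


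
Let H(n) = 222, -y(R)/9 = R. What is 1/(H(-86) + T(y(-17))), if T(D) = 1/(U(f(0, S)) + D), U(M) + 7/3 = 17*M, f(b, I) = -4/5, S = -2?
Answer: 2056/456447 ≈ 0.0045044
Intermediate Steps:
f(b, I) = -4/5 (f(b, I) = -4*1/5 = -4/5)
y(R) = -9*R
U(M) = -7/3 + 17*M
T(D) = 1/(-239/15 + D) (T(D) = 1/((-7/3 + 17*(-4/5)) + D) = 1/((-7/3 - 68/5) + D) = 1/(-239/15 + D))
1/(H(-86) + T(y(-17))) = 1/(222 + 15/(-239 + 15*(-9*(-17)))) = 1/(222 + 15/(-239 + 15*153)) = 1/(222 + 15/(-239 + 2295)) = 1/(222 + 15/2056) = 1/(456447/2056) = 2056/456447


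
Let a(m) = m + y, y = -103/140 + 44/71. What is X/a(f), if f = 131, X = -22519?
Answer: -223838860/1300987 ≈ -172.05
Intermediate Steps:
y = -1153/9940 (y = -103*1/140 + 44*(1/71) = -103/140 + 44/71 = -1153/9940 ≈ -0.11600)
a(m) = -1153/9940 + m (a(m) = m - 1153/9940 = -1153/9940 + m)
X/a(f) = -22519/(-1153/9940 + 131) = -22519/1300987/9940 = -22519*9940/1300987 = -223838860/1300987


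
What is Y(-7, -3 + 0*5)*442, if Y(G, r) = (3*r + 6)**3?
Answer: -11934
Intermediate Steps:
Y(G, r) = (6 + 3*r)**3
Y(-7, -3 + 0*5)*442 = (27*(2 + (-3 + 0*5))**3)*442 = (27*(2 + (-3 + 0))**3)*442 = (27*(2 - 3)**3)*442 = (27*(-1)**3)*442 = (27*(-1))*442 = -27*442 = -11934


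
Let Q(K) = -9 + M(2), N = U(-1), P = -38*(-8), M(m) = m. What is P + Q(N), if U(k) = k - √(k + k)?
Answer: 297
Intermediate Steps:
P = 304
U(k) = k - √2*√k (U(k) = k - √(2*k) = k - √2*√k)
N = -1 - I*√2 (N = -1 - √2*√(-1) = -1 - √2*I = -1 - I*√2 ≈ -1.0 - 1.4142*I)
Q(K) = -7 (Q(K) = -9 + 2 = -7)
P + Q(N) = 304 - 7 = 297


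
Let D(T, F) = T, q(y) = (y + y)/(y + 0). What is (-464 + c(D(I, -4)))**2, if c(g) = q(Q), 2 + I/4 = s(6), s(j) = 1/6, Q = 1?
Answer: 213444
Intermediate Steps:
q(y) = 2 (q(y) = (2*y)/y = 2)
s(j) = 1/6
I = -22/3 (I = -8 + 4*(1/6) = -8 + 2/3 = -22/3 ≈ -7.3333)
c(g) = 2
(-464 + c(D(I, -4)))**2 = (-464 + 2)**2 = (-462)**2 = 213444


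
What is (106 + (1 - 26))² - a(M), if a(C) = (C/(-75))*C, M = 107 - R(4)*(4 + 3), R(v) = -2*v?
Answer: 518644/75 ≈ 6915.3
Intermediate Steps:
M = 163 (M = 107 - (-2*4)*(4 + 3) = 107 - (-8)*7 = 107 - 1*(-56) = 107 + 56 = 163)
a(C) = -C²/75 (a(C) = (C*(-1/75))*C = (-C/75)*C = -C²/75)
(106 + (1 - 26))² - a(M) = (106 + (1 - 26))² - (-1)*163²/75 = (106 - 25)² - (-1)*26569/75 = 81² - 1*(-26569/75) = 6561 + 26569/75 = 518644/75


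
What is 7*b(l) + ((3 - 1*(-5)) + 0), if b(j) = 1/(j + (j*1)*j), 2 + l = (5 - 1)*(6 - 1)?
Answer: 2743/342 ≈ 8.0205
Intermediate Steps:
l = 18 (l = -2 + (5 - 1)*(6 - 1) = -2 + 4*5 = -2 + 20 = 18)
b(j) = 1/(j + j²) (b(j) = 1/(j + j*j) = 1/(j + j²))
7*b(l) + ((3 - 1*(-5)) + 0) = 7*(1/(18*(1 + 18))) + ((3 - 1*(-5)) + 0) = 7*((1/18)/19) + ((3 + 5) + 0) = 7*((1/18)*(1/19)) + (8 + 0) = 7*(1/342) + 8 = 7/342 + 8 = 2743/342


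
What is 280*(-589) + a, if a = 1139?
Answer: -163781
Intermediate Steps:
280*(-589) + a = 280*(-589) + 1139 = -164920 + 1139 = -163781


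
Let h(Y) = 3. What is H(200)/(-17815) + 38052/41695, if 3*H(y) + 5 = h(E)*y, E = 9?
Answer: 57396589/63668265 ≈ 0.90149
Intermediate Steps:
H(y) = -5/3 + y (H(y) = -5/3 + (3*y)/3 = -5/3 + y)
H(200)/(-17815) + 38052/41695 = (-5/3 + 200)/(-17815) + 38052/41695 = (595/3)*(-1/17815) + 38052*(1/41695) = -17/1527 + 38052/41695 = 57396589/63668265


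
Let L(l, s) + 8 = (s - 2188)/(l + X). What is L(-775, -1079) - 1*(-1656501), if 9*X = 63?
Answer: 424063297/256 ≈ 1.6565e+6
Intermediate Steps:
X = 7 (X = (⅑)*63 = 7)
L(l, s) = -8 + (-2188 + s)/(7 + l) (L(l, s) = -8 + (s - 2188)/(l + 7) = -8 + (-2188 + s)/(7 + l))
L(-775, -1079) - 1*(-1656501) = (-2244 - 1079 - 8*(-775))/(7 - 775) - 1*(-1656501) = (-2244 - 1079 + 6200)/(-768) + 1656501 = -1/768*2877 + 1656501 = -959/256 + 1656501 = 424063297/256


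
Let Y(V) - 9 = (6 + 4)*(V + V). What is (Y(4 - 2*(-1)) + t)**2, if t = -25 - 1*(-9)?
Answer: 12769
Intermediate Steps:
t = -16 (t = -25 + 9 = -16)
Y(V) = 9 + 20*V (Y(V) = 9 + (6 + 4)*(V + V) = 9 + 10*(2*V) = 9 + 20*V)
(Y(4 - 2*(-1)) + t)**2 = ((9 + 20*(4 - 2*(-1))) - 16)**2 = ((9 + 20*(4 + 2)) - 16)**2 = ((9 + 20*6) - 16)**2 = ((9 + 120) - 16)**2 = (129 - 16)**2 = 113**2 = 12769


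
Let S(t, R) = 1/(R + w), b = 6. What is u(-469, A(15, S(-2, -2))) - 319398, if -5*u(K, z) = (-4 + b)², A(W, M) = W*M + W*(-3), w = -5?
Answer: -1596994/5 ≈ -3.1940e+5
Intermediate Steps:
S(t, R) = 1/(-5 + R) (S(t, R) = 1/(R - 5) = 1/(-5 + R))
A(W, M) = -3*W + M*W (A(W, M) = M*W - 3*W = -3*W + M*W)
u(K, z) = -⅘ (u(K, z) = -(-4 + 6)²/5 = -⅕*2² = -⅕*4 = -⅘)
u(-469, A(15, S(-2, -2))) - 319398 = -⅘ - 319398 = -1596994/5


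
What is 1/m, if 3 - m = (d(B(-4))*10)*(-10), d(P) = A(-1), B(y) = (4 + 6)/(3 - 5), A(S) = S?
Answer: -1/97 ≈ -0.010309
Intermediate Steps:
B(y) = -5 (B(y) = 10/(-2) = 10*(-1/2) = -5)
d(P) = -1
m = -97 (m = 3 - (-1*10)*(-10) = 3 - (-10)*(-10) = 3 - 1*100 = 3 - 100 = -97)
1/m = 1/(-97) = -1/97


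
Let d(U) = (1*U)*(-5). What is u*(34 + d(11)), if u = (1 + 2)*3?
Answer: -189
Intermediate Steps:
d(U) = -5*U (d(U) = U*(-5) = -5*U)
u = 9 (u = 3*3 = 9)
u*(34 + d(11)) = 9*(34 - 5*11) = 9*(34 - 55) = 9*(-21) = -189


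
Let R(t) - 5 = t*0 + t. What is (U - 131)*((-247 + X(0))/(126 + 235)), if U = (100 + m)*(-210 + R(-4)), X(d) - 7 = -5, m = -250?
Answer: -7648655/361 ≈ -21187.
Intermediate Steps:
X(d) = 2 (X(d) = 7 - 5 = 2)
R(t) = 5 + t (R(t) = 5 + (t*0 + t) = 5 + (0 + t) = 5 + t)
U = 31350 (U = (100 - 250)*(-210 + (5 - 4)) = -150*(-210 + 1) = -150*(-209) = 31350)
(U - 131)*((-247 + X(0))/(126 + 235)) = (31350 - 131)*((-247 + 2)/(126 + 235)) = 31219*(-245/361) = -7648655/361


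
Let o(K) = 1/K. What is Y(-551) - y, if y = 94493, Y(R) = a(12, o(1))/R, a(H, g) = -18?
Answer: -52065625/551 ≈ -94493.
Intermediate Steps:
o(K) = 1/K
Y(R) = -18/R
Y(-551) - y = -18/(-551) - 1*94493 = -18*(-1/551) - 94493 = 18/551 - 94493 = -52065625/551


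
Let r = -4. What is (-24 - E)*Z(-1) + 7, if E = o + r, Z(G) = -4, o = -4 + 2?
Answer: 79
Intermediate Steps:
o = -2
E = -6 (E = -2 - 4 = -6)
(-24 - E)*Z(-1) + 7 = (-24 - 1*(-6))*(-4) + 7 = (-24 + 6)*(-4) + 7 = -18*(-4) + 7 = 72 + 7 = 79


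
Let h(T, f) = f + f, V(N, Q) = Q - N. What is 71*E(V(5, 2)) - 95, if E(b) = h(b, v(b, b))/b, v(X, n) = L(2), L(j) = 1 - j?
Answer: -143/3 ≈ -47.667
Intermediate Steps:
v(X, n) = -1 (v(X, n) = 1 - 1*2 = 1 - 2 = -1)
h(T, f) = 2*f
E(b) = -2/b (E(b) = (2*(-1))/b = -2/b)
71*E(V(5, 2)) - 95 = 71*(-2/(2 - 1*5)) - 95 = 71*(-2/(2 - 5)) - 95 = 71*(-2/(-3)) - 95 = 71*(-2*(-⅓)) - 95 = 71*(⅔) - 95 = 142/3 - 95 = -143/3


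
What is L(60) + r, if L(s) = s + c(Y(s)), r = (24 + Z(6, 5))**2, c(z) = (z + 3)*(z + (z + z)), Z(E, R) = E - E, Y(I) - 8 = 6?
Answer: 1350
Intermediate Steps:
Y(I) = 14 (Y(I) = 8 + 6 = 14)
Z(E, R) = 0
c(z) = 3*z*(3 + z) (c(z) = (3 + z)*(z + 2*z) = (3 + z)*(3*z) = 3*z*(3 + z))
r = 576 (r = (24 + 0)**2 = 24**2 = 576)
L(s) = 714 + s (L(s) = s + 3*14*(3 + 14) = s + 3*14*17 = s + 714 = 714 + s)
L(60) + r = (714 + 60) + 576 = 774 + 576 = 1350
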